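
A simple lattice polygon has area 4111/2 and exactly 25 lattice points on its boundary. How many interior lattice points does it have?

2044

Pick's theorem A = I + B/2 − 1 rearranges to I = A − B/2 + 1 = 4111/2 − 25/2 + 1 = 2044.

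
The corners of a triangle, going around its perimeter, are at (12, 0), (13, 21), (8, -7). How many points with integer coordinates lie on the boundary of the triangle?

3

Summing gcd(|Δx|,|Δy|) over the edges gives the boundary count: gcd(1,21) + gcd(5,28) + gcd(4,7) = 1+1+1 = 3.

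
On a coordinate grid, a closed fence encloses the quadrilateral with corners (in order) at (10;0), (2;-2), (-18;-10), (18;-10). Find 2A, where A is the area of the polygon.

The shoelace formula gives twice the area as |[10·(-2) − 2·0] + [2·(-10) − (-18)·(-2)] + [(-18)·(-10) − 18·(-10)] + [18·0 − 10·(-10)]| = 384, so the area is 192.

384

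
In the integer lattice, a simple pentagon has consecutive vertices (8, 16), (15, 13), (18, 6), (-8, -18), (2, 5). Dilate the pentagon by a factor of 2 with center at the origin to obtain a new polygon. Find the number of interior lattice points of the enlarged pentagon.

Using the shoelace formula, 2A = |[8·13 − 15·16] + [15·6 − 18·13] + [18·(-18) − (-8)·6] + [(-8)·5 − 2·(-18)] + [2·16 − 8·5]| = 568, so the area is 284.
Along each edge there are gcd(|Δx|,|Δy|)+1 lattice points, so counting each shared vertex once the boundary has gcd(7,3) + gcd(3,7) + gcd(26,24) + gcd(10,23) + gcd(6,11) = 1+1+2+1+1 = 6.
Scaling by 2 multiplies the area by 2² = 4 (so the new area is 1136) and multiplies the boundary lattice-point count by 2, giving 12.
By Pick's theorem, the interior count of the dilated polygon is 1136 − 12/2 + 1 = 1131.

1131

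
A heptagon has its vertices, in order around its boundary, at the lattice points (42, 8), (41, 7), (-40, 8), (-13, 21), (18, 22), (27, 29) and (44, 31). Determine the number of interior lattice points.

By the shoelace formula, twice the signed area is |[42·7 − 41·8] + [41·8 − (-40)·7] + [(-40)·21 − (-13)·8] + [(-13)·22 − 18·21] + [18·29 − 27·22] + [27·31 − 44·29] + [44·8 − 42·31]| = 2287, so the area is 1143.5.
The number of boundary lattice points is Σ gcd(|Δx|,|Δy|) = gcd(1,1) + gcd(81,1) + gcd(27,13) + gcd(31,1) + gcd(9,7) + gcd(17,2) + gcd(2,23) = 1+1+1+1+1+1+1 = 7.
Pick's theorem gives I = A − B/2 + 1 = 1143.5 − 7/2 + 1 = 1141.

1141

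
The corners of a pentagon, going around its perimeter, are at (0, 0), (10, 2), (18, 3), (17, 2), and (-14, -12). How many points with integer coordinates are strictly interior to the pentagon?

The shoelace formula gives twice the area as |(0·2 − 10·0) + (10·3 − 18·2) + (18·2 − 17·3) + (17·(-12) − (-14)·2) + ((-14)·0 − 0·(-12))| = 197, so the area is 98.5.
Summing gcd(|Δx|,|Δy|) over the edges gives the boundary count: gcd(10,2) + gcd(8,1) + gcd(1,1) + gcd(31,14) + gcd(14,12) = 2+1+1+1+2 = 7.
By Pick's theorem A = I + B/2 − 1, so I = 98.5 − 7/2 + 1 = 96.

96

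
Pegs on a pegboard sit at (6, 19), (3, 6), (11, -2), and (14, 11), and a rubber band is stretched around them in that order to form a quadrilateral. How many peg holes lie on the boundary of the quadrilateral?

The number of boundary lattice points is Σ gcd(|Δx|,|Δy|) = gcd(3,13) + gcd(8,8) + gcd(3,13) + gcd(8,8) = 1+8+1+8 = 18.

18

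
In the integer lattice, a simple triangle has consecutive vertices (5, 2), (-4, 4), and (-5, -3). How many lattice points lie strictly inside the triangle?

30

By the shoelace formula, twice the signed area is |[5·4 − (-4)·2] + [(-4)·(-3) − (-5)·4] + [(-5)·2 − 5·(-3)]| = 65, so the area is 65/2.
The number of boundary lattice points is Σ gcd(|Δx|,|Δy|) = gcd(9,2) + gcd(1,7) + gcd(10,5) = 1+1+5 = 7.
By Pick's theorem A = I + B/2 − 1, so I = 65/2 − 7/2 + 1 = 30.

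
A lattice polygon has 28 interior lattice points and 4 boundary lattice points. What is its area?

By Pick's theorem, A = I + B/2 − 1 = 28 + 4/2 − 1 = 29.

29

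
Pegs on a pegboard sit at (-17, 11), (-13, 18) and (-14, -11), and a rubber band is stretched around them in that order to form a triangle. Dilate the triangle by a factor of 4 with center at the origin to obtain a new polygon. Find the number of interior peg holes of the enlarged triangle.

By the shoelace formula, twice the signed area is |[(-17)·18 − (-13)·11] + [(-13)·(-11) − (-14)·18] + [(-14)·11 − (-17)·(-11)]| = 109, so the area is 54.5.
Along each edge there are gcd(|Δx|,|Δy|)+1 lattice points, so counting each shared vertex once the boundary has gcd(4,7) + gcd(1,29) + gcd(3,22) = 1+1+1 = 3.
Scaling by 4 multiplies the area by 4² = 16 (so the new area is 872) and multiplies the boundary lattice-point count by 4, giving 12.
By Pick's theorem, the interior count of the dilated polygon is 872 − 12/2 + 1 = 867.

867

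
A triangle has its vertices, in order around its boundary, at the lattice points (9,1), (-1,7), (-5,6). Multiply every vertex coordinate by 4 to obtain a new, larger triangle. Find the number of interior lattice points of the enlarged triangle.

By the shoelace formula, twice the signed area is |(9·7 − (-1)·1) + ((-1)·6 − (-5)·7) + ((-5)·1 − 9·6)| = 34, so the area is 17.
Along each edge there are gcd(|Δx|,|Δy|)+1 lattice points, so counting each shared vertex once the boundary has gcd(10,6) + gcd(4,1) + gcd(14,5) = 2+1+1 = 4.
Scaling by 4 multiplies the area by 4² = 16 (so the new area is 272) and multiplies the boundary lattice-point count by 4, giving 16.
By Pick's theorem, the interior count of the dilated polygon is 272 − 16/2 + 1 = 265.

265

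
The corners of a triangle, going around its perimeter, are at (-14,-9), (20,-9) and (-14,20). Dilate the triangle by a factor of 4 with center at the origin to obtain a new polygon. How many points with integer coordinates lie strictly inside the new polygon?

7761

The shoelace formula gives twice the area as |((-14)·(-9) − 20·(-9)) + (20·20 − (-14)·(-9)) + ((-14)·(-9) − (-14)·20)| = 986, so the area is 493.
Along each edge there are gcd(|Δx|,|Δy|)+1 lattice points, so counting each shared vertex once the boundary has gcd(34,0) + gcd(34,29) + gcd(0,29) = 34+1+29 = 64.
Scaling by 4 multiplies the area by 4² = 16 (so the new area is 7888) and multiplies the boundary lattice-point count by 4, giving 256.
By Pick's theorem, the interior count of the dilated polygon is 7888 − 256/2 + 1 = 7761.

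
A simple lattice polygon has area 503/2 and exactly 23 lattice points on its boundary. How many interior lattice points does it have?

241

Pick's theorem A = I + B/2 − 1 rearranges to I = A − B/2 + 1 = 503/2 − 23/2 + 1 = 241.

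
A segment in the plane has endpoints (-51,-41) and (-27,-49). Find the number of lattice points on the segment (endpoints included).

The number of lattice points on a segment between lattice points is gcd(|Δx|,|Δy|) + 1 = gcd(24,8) + 1 = 8 + 1 = 9.

9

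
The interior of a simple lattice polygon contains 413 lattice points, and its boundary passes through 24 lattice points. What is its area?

Pick's theorem states A = I + B/2 − 1, so A = 413 + 24/2 − 1 = 424.

424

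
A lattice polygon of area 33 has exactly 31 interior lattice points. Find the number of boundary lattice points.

6

Pick's theorem gives A = I + B/2 − 1, so B = 2(A − I + 1) = 2(33 − 31 + 1) = 6.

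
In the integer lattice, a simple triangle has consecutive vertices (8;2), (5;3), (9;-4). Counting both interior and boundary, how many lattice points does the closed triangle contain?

The shoelace formula gives twice the area as |(8·3 − 5·2) + (5·(-4) − 9·3) + (9·2 − 8·(-4))| = 17, so the area is 8.5.
The number of boundary lattice points is Σ gcd(|Δx|,|Δy|) = gcd(3,1) + gcd(4,7) + gcd(1,6) = 1+1+1 = 3.
Pick's theorem gives I = A − B/2 + 1 = 8.5 − 3/2 + 1 = 8, so the closed region contains I + B = 8 + 3 = 11 lattice points.

11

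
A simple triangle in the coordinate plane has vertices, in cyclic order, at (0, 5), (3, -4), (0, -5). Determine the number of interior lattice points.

9

By the shoelace formula, twice the signed area is |[0·(-4) − 3·5] + [3·(-5) − 0·(-4)] + [0·5 − 0·(-5)]| = 30, so the area is 15.
Summing gcd(|Δx|,|Δy|) over the edges gives the boundary count: gcd(3,9) + gcd(3,1) + gcd(0,10) = 3+1+10 = 14.
Pick's theorem gives I = A − B/2 + 1 = 15 − 14/2 + 1 = 9.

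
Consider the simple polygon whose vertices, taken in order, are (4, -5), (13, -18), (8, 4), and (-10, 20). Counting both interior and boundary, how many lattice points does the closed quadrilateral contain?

183

By the shoelace formula, twice the signed area is |[4·(-18) − 13·(-5)] + [13·4 − 8·(-18)] + [8·20 − (-10)·4] + [(-10)·(-5) − 4·20]| = 359, so the area is 179.5.
Summing gcd(|Δx|,|Δy|) over the edges gives the boundary count: gcd(9,13) + gcd(5,22) + gcd(18,16) + gcd(14,25) = 1+1+2+1 = 5.
Pick's theorem gives I = A − B/2 + 1 = 179.5 − 5/2 + 1 = 178, so the closed region contains I + B = 178 + 5 = 183 lattice points.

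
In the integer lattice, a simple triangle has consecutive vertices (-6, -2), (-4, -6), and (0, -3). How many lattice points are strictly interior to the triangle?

The shoelace formula gives twice the area as |[(-6)·(-6) − (-4)·(-2)] + [(-4)·(-3) − 0·(-6)] + [0·(-2) − (-6)·(-3)]| = 22, so the area is 11.
Summing gcd(|Δx|,|Δy|) over the edges gives the boundary count: gcd(2,4) + gcd(4,3) + gcd(6,1) = 2+1+1 = 4.
By Pick's theorem A = I + B/2 − 1, so I = 11 − 4/2 + 1 = 10.

10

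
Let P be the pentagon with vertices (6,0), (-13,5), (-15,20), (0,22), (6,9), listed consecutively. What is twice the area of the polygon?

671

The shoelace formula gives twice the area as |[6·5 − (-13)·0] + [(-13)·20 − (-15)·5] + [(-15)·22 − 0·20] + [0·9 − 6·22] + [6·0 − 6·9]| = 671, so the area is 671/2.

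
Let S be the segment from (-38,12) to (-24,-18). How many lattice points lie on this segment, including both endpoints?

3

The number of lattice points on a segment between lattice points is gcd(|Δx|,|Δy|) + 1 = gcd(14,30) + 1 = 2 + 1 = 3.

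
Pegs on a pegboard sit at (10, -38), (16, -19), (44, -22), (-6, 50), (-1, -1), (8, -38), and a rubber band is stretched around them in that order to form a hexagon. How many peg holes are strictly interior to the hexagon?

1571

Using the shoelace formula, 2A = |[10·(-19) − 16·(-38)] + [16·(-22) − 44·(-19)] + [44·50 − (-6)·(-22)] + [(-6)·(-1) − (-1)·50] + [(-1)·(-38) − 8·(-1)] + [8·(-38) − 10·(-38)]| = 3148, so the area is 1574.
Summing gcd(|Δx|,|Δy|) over the edges gives the boundary count: gcd(6,19) + gcd(28,3) + gcd(50,72) + gcd(5,51) + gcd(9,37) + gcd(2,0) = 1+1+2+1+1+2 = 8.
Pick's theorem gives I = A − B/2 + 1 = 1574 − 8/2 + 1 = 1571.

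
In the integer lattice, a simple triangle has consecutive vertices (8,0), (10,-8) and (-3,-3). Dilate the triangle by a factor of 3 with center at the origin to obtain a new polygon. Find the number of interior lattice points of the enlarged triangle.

418

Using the shoelace formula, 2A = |(8·(-8) − 10·0) + (10·(-3) − (-3)·(-8)) + ((-3)·0 − 8·(-3))| = 94, so the area is 47.
Along each edge there are gcd(|Δx|,|Δy|)+1 lattice points, so counting each shared vertex once the boundary has gcd(2,8) + gcd(13,5) + gcd(11,3) = 2+1+1 = 4.
Scaling by 3 multiplies the area by 3² = 9 (so the new area is 423) and multiplies the boundary lattice-point count by 3, giving 12.
By Pick's theorem, the interior count of the dilated polygon is 423 − 12/2 + 1 = 418.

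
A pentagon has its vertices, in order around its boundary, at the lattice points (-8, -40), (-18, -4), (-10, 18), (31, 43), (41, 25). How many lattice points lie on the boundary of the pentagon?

8

The number of boundary lattice points is Σ gcd(|Δx|,|Δy|) = gcd(10,36) + gcd(8,22) + gcd(41,25) + gcd(10,18) + gcd(49,65) = 2+2+1+2+1 = 8.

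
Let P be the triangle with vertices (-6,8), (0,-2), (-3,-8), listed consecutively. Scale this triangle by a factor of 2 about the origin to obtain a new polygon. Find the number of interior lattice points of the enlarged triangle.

127

The shoelace formula gives twice the area as |[(-6)·(-2) − 0·8] + [0·(-8) − (-3)·(-2)] + [(-3)·8 − (-6)·(-8)]| = 66, so the area is 33.
Summing gcd(|Δx|,|Δy|) over the edges gives the boundary count: gcd(6,10) + gcd(3,6) + gcd(3,16) = 2+3+1 = 6.
Scaling by 2 multiplies the area by 2² = 4 (so the new area is 132) and multiplies the boundary lattice-point count by 2, giving 12.
By Pick's theorem, the interior count of the dilated polygon is 132 − 12/2 + 1 = 127.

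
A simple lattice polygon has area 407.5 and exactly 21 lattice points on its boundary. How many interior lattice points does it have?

398

From Pick's theorem, I = A − B/2 + 1 = 407.5 − 21/2 + 1 = 398.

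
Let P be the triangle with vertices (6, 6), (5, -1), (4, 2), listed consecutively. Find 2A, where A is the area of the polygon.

10

Using the shoelace formula, 2A = |[6·(-1) − 5·6] + [5·2 − 4·(-1)] + [4·6 − 6·2]| = 10, so the area is 5.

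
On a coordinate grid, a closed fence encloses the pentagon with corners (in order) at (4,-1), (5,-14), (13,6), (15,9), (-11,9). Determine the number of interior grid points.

181

Using the shoelace formula, 2A = |(4·(-14) − 5·(-1)) + (5·6 − 13·(-14)) + (13·9 − 15·6) + (15·9 − (-11)·9) + ((-11)·(-1) − 4·9)| = 397, so the area is 397/2.
Summing gcd(|Δx|,|Δy|) over the edges gives the boundary count: gcd(1,13) + gcd(8,20) + gcd(2,3) + gcd(26,0) + gcd(15,10) = 1+4+1+26+5 = 37.
Pick's theorem gives I = A − B/2 + 1 = 397/2 − 37/2 + 1 = 181.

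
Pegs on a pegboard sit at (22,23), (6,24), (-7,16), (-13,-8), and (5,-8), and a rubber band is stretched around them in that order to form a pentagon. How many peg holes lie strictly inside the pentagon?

664

By the shoelace formula, twice the signed area is |[22·24 − 6·23] + [6·16 − (-7)·24] + [(-7)·(-8) − (-13)·16] + [(-13)·(-8) − 5·(-8)] + [5·23 − 22·(-8)]| = 1353, so the area is 1353/2.
Summing gcd(|Δx|,|Δy|) over the edges gives the boundary count: gcd(16,1) + gcd(13,8) + gcd(6,24) + gcd(18,0) + gcd(17,31) = 1+1+6+18+1 = 27.
By Pick's theorem A = I + B/2 − 1, so I = 1353/2 − 27/2 + 1 = 664.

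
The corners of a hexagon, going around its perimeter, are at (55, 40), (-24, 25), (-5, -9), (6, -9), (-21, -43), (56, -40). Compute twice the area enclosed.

10016

Using the shoelace formula, 2A = |[55·25 − (-24)·40] + [(-24)·(-9) − (-5)·25] + [(-5)·(-9) − 6·(-9)] + [6·(-43) − (-21)·(-9)] + [(-21)·(-40) − 56·(-43)] + [56·40 − 55·(-40)]| = 10016, so the area is 5008.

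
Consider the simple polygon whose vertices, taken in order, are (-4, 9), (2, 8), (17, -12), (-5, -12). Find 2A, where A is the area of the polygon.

The shoelace formula gives twice the area as |[(-4)·8 − 2·9] + [2·(-12) − 17·8] + [17·(-12) − (-5)·(-12)] + [(-5)·9 − (-4)·(-12)]| = 567, so the area is 283.5.

567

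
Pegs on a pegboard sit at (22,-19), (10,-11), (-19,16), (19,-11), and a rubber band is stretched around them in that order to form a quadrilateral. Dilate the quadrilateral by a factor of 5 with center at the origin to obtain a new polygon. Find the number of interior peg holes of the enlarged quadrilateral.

3921

By the shoelace formula, twice the signed area is |(22·(-11) − 10·(-19)) + (10·16 − (-19)·(-11)) + ((-19)·(-11) − 19·16) + (19·(-19) − 22·(-11))| = 315, so the area is 315/2.
Along each edge there are gcd(|Δx|,|Δy|)+1 lattice points, so counting each shared vertex once the boundary has gcd(12,8) + gcd(29,27) + gcd(38,27) + gcd(3,8) = 4+1+1+1 = 7.
Scaling by 5 multiplies the area by 5² = 25 (so the new area is 7875/2) and multiplies the boundary lattice-point count by 5, giving 35.
By Pick's theorem, the interior count of the dilated polygon is 7875/2 − 35/2 + 1 = 3921.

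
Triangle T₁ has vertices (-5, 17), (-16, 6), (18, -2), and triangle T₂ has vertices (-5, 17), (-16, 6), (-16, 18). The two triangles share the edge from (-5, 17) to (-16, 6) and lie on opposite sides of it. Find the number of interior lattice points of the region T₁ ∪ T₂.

The union is the simple quadrilateral with vertices (-5, 17), (18, -2), (-16, 6), (-16, 18) in order.
Using the shoelace formula, 2A = |[(-5)·(-2) − 18·17] + [18·6 − (-16)·(-2)] + [(-16)·18 − (-16)·6] + [(-16)·17 − (-5)·18]| = 594, so the area is 297.
Along each edge there are gcd(|Δx|,|Δy|)+1 lattice points, so counting each shared vertex once the boundary has gcd(23,19) + gcd(34,8) + gcd(0,12) + gcd(11,1) = 1+2+12+1 = 16.
By Pick's theorem I = A − B/2 + 1 = 297 − 16/2 + 1 = 290.

290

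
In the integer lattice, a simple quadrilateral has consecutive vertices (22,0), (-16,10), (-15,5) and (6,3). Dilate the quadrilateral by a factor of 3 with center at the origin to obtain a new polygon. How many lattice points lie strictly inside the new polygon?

664

Using the shoelace formula, 2A = |(22·10 − (-16)·0) + ((-16)·5 − (-15)·10) + ((-15)·3 − 6·5) + (6·0 − 22·3)| = 149, so the area is 149/2.
The number of boundary lattice points is Σ gcd(|Δx|,|Δy|) = gcd(38,10) + gcd(1,5) + gcd(21,2) + gcd(16,3) = 2+1+1+1 = 5.
Scaling by 3 multiplies the area by 3² = 9 (so the new area is 670.5) and multiplies the boundary lattice-point count by 3, giving 15.
By Pick's theorem, the interior count of the dilated polygon is 670.5 − 15/2 + 1 = 664.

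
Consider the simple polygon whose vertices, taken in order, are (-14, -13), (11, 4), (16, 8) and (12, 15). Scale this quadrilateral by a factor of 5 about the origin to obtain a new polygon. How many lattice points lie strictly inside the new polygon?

Using the shoelace formula, 2A = |[(-14)·4 − 11·(-13)] + [11·8 − 16·4] + [16·15 − 12·8] + [12·(-13) − (-14)·15]| = 309, so the area is 154.5.
Summing gcd(|Δx|,|Δy|) over the edges gives the boundary count: gcd(25,17) + gcd(5,4) + gcd(4,7) + gcd(26,28) = 1+1+1+2 = 5.
Scaling by 5 multiplies the area by 5² = 25 (so the new area is 3862.5) and multiplies the boundary lattice-point count by 5, giving 25.
By Pick's theorem, the interior count of the dilated polygon is 3862.5 − 25/2 + 1 = 3851.

3851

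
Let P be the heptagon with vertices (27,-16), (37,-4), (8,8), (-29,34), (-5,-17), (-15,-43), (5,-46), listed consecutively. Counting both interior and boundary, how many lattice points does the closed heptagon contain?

The shoelace formula gives twice the area as |(27·(-4) − 37·(-16)) + (37·8 − 8·(-4)) + (8·34 − (-29)·8) + ((-29)·(-17) − (-5)·34) + ((-5)·(-43) − (-15)·(-17)) + ((-15)·(-46) − 5·(-43)) + (5·(-16) − 27·(-46))| = 4006, so the area is 2003.
Summing gcd(|Δx|,|Δy|) over the edges gives the boundary count: gcd(10,12) + gcd(29,12) + gcd(37,26) + gcd(24,51) + gcd(10,26) + gcd(20,3) + gcd(22,30) = 2+1+1+3+2+1+2 = 12.
Pick's theorem gives I = A − B/2 + 1 = 2003 − 12/2 + 1 = 1998, so the closed region contains I + B = 1998 + 12 = 2010 lattice points.

2010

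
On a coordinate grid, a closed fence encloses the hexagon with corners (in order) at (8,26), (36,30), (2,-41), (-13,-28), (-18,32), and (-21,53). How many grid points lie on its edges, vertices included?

15

Summing gcd(|Δx|,|Δy|) over the edges gives the boundary count: gcd(28,4) + gcd(34,71) + gcd(15,13) + gcd(5,60) + gcd(3,21) + gcd(29,27) = 4+1+1+5+3+1 = 15.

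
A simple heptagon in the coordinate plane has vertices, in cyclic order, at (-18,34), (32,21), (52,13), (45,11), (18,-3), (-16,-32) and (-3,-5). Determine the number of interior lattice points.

The shoelace formula gives twice the area as |[(-18)·21 − 32·34] + [32·13 − 52·21] + [52·11 − 45·13] + [45·(-3) − 18·11] + [18·(-32) − (-16)·(-3)] + [(-16)·(-5) − (-3)·(-32)] + [(-3)·34 − (-18)·(-5)]| = 3320, so the area is 1660.
The number of boundary lattice points is Σ gcd(|Δx|,|Δy|) = gcd(50,13) + gcd(20,8) + gcd(7,2) + gcd(27,14) + gcd(34,29) + gcd(13,27) + gcd(15,39) = 1+4+1+1+1+1+3 = 12.
By Pick's theorem A = I + B/2 − 1, so I = 1660 − 12/2 + 1 = 1655.

1655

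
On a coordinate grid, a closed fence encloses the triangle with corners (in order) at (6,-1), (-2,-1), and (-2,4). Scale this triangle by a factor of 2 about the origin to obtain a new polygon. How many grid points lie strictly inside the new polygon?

The shoelace formula gives twice the area as |(6·(-1) − (-2)·(-1)) + ((-2)·4 − (-2)·(-1)) + ((-2)·(-1) − 6·4)| = 40, so the area is 20.
Summing gcd(|Δx|,|Δy|) over the edges gives the boundary count: gcd(8,0) + gcd(0,5) + gcd(8,5) = 8+5+1 = 14.
Scaling by 2 multiplies the area by 2² = 4 (so the new area is 80) and multiplies the boundary lattice-point count by 2, giving 28.
By Pick's theorem, the interior count of the dilated polygon is 80 − 28/2 + 1 = 67.

67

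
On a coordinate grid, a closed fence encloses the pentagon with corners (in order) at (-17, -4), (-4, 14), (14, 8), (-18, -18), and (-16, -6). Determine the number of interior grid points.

Using the shoelace formula, 2A = |[(-17)·14 − (-4)·(-4)] + [(-4)·8 − 14·14] + [14·(-18) − (-18)·8] + [(-18)·(-6) − (-16)·(-18)] + [(-16)·(-4) − (-17)·(-6)]| = 808, so the area is 404.
Along each edge there are gcd(|Δx|,|Δy|)+1 lattice points, so counting each shared vertex once the boundary has gcd(13,18) + gcd(18,6) + gcd(32,26) + gcd(2,12) + gcd(1,2) = 1+6+2+2+1 = 12.
By Pick's theorem A = I + B/2 − 1, so I = 404 − 12/2 + 1 = 399.

399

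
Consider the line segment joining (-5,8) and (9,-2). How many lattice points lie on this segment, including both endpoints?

3

The number of lattice points on a segment between lattice points is gcd(|Δx|,|Δy|) + 1 = gcd(14,10) + 1 = 2 + 1 = 3.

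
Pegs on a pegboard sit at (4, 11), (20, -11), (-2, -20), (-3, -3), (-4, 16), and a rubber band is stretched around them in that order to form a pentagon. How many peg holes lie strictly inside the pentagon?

Using the shoelace formula, 2A = |(4·(-11) − 20·11) + (20·(-20) − (-2)·(-11)) + ((-2)·(-3) − (-3)·(-20)) + ((-3)·16 − (-4)·(-3)) + ((-4)·11 − 4·16)| = 908, so the area is 454.
The number of boundary lattice points is Σ gcd(|Δx|,|Δy|) = gcd(16,22) + gcd(22,9) + gcd(1,17) + gcd(1,19) + gcd(8,5) = 2+1+1+1+1 = 6.
Pick's theorem gives I = A − B/2 + 1 = 454 − 6/2 + 1 = 452.

452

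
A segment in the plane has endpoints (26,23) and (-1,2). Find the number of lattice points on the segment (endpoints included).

The number of lattice points on a segment between lattice points is gcd(|Δx|,|Δy|) + 1 = gcd(27,21) + 1 = 3 + 1 = 4.

4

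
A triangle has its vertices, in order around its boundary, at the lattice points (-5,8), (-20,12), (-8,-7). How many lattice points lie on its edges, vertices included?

The number of boundary lattice points is Σ gcd(|Δx|,|Δy|) = gcd(15,4) + gcd(12,19) + gcd(3,15) = 1+1+3 = 5.

5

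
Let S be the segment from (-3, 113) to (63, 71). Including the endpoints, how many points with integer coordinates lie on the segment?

7

The number of lattice points on a segment between lattice points is gcd(|Δx|,|Δy|) + 1 = gcd(66,42) + 1 = 6 + 1 = 7.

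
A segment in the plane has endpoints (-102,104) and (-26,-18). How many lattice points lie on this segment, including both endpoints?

3

The number of lattice points on a segment between lattice points is gcd(|Δx|,|Δy|) + 1 = gcd(76,122) + 1 = 2 + 1 = 3.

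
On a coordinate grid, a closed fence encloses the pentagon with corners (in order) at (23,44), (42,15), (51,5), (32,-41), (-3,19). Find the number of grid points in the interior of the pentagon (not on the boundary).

2193

The shoelace formula gives twice the area as |[23·15 − 42·44] + [42·5 − 51·15] + [51·(-41) − 32·5] + [32·19 − (-3)·(-41)] + [(-3)·44 − 23·19]| = 4393, so the area is 4393/2.
Summing gcd(|Δx|,|Δy|) over the edges gives the boundary count: gcd(19,29) + gcd(9,10) + gcd(19,46) + gcd(35,60) + gcd(26,25) = 1+1+1+5+1 = 9.
Pick's theorem gives I = A − B/2 + 1 = 4393/2 − 9/2 + 1 = 2193.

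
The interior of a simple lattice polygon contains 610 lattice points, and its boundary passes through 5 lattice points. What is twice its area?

1223

By Pick's theorem, A = I + B/2 − 1 = 610 + 5/2 − 1 = 1223/2.
Hence 2A = 1223.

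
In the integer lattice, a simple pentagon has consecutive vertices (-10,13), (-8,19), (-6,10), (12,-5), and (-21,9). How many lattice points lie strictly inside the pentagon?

158

By the shoelace formula, twice the signed area is |[(-10)·19 − (-8)·13] + [(-8)·10 − (-6)·19] + [(-6)·(-5) − 12·10] + [12·9 − (-21)·(-5)] + [(-21)·13 − (-10)·9]| = 322, so the area is 161.
Summing gcd(|Δx|,|Δy|) over the edges gives the boundary count: gcd(2,6) + gcd(2,9) + gcd(18,15) + gcd(33,14) + gcd(11,4) = 2+1+3+1+1 = 8.
By Pick's theorem A = I + B/2 − 1, so I = 161 − 8/2 + 1 = 158.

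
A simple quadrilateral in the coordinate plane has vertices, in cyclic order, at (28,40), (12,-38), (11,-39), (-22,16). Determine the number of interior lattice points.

The shoelace formula gives twice the area as |(28·(-38) − 12·40) + (12·(-39) − 11·(-38)) + (11·16 − (-22)·(-39)) + ((-22)·40 − 28·16)| = 3604, so the area is 1802.
The number of boundary lattice points is Σ gcd(|Δx|,|Δy|) = gcd(16,78) + gcd(1,1) + gcd(33,55) + gcd(50,24) = 2+1+11+2 = 16.
By Pick's theorem A = I + B/2 − 1, so I = 1802 − 16/2 + 1 = 1795.

1795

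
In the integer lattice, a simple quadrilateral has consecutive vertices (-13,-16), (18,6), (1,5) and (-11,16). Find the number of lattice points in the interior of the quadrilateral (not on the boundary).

373

Using the shoelace formula, 2A = |((-13)·6 − 18·(-16)) + (18·5 − 1·6) + (1·16 − (-11)·5) + ((-11)·(-16) − (-13)·16)| = 749, so the area is 749/2.
Summing gcd(|Δx|,|Δy|) over the edges gives the boundary count: gcd(31,22) + gcd(17,1) + gcd(12,11) + gcd(2,32) = 1+1+1+2 = 5.
By Pick's theorem A = I + B/2 − 1, so I = 749/2 − 5/2 + 1 = 373.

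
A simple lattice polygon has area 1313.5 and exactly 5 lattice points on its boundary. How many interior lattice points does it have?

1312

From Pick's theorem, I = A − B/2 + 1 = 1313.5 − 5/2 + 1 = 1312.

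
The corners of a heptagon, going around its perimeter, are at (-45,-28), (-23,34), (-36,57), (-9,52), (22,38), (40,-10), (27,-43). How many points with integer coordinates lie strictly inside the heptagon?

The shoelace formula gives twice the area as |[(-45)·34 − (-23)·(-28)] + [(-23)·57 − (-36)·34] + [(-36)·52 − (-9)·57] + [(-9)·38 − 22·52] + [22·(-10) − 40·38] + [40·(-43) − 27·(-10)] + [27·(-28) − (-45)·(-43)]| = 10987, so the area is 5493.5.
Summing gcd(|Δx|,|Δy|) over the edges gives the boundary count: gcd(22,62) + gcd(13,23) + gcd(27,5) + gcd(31,14) + gcd(18,48) + gcd(13,33) + gcd(72,15) = 2+1+1+1+6+1+3 = 15.
By Pick's theorem A = I + B/2 − 1, so I = 5493.5 − 15/2 + 1 = 5487.

5487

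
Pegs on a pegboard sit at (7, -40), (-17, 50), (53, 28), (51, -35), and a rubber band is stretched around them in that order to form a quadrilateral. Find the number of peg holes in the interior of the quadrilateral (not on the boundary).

The shoelace formula gives twice the area as |[7·50 − (-17)·(-40)] + [(-17)·28 − 53·50] + [53·(-35) − 51·28] + [51·(-40) − 7·(-35)]| = 8534, so the area is 4267.
The number of boundary lattice points is Σ gcd(|Δx|,|Δy|) = gcd(24,90) + gcd(70,22) + gcd(2,63) + gcd(44,5) = 6+2+1+1 = 10.
Pick's theorem gives I = A − B/2 + 1 = 4267 − 10/2 + 1 = 4263.

4263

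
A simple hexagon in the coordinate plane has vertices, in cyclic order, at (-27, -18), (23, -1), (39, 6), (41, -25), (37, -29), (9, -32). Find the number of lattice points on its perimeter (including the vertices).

Along each edge there are gcd(|Δx|,|Δy|)+1 lattice points, so counting each shared vertex once the boundary has gcd(50,17) + gcd(16,7) + gcd(2,31) + gcd(4,4) + gcd(28,3) + gcd(36,14) = 1+1+1+4+1+2 = 10.

10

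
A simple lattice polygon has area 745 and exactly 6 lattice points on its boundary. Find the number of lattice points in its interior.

Pick's theorem A = I + B/2 − 1 rearranges to I = A − B/2 + 1 = 745 − 6/2 + 1 = 743.

743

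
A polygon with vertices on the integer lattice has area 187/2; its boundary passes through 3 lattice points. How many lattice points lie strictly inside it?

From Pick's theorem, I = A − B/2 + 1 = 187/2 − 3/2 + 1 = 93.

93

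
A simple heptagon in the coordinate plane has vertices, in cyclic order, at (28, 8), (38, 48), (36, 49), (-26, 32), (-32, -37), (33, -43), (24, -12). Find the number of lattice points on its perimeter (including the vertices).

21

The number of boundary lattice points is Σ gcd(|Δx|,|Δy|) = gcd(10,40) + gcd(2,1) + gcd(62,17) + gcd(6,69) + gcd(65,6) + gcd(9,31) + gcd(4,20) = 10+1+1+3+1+1+4 = 21.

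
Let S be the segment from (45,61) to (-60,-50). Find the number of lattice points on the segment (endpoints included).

The number of lattice points on a segment between lattice points is gcd(|Δx|,|Δy|) + 1 = gcd(105,111) + 1 = 3 + 1 = 4.

4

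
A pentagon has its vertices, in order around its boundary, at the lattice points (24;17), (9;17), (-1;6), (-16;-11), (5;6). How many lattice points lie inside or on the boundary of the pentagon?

Using the shoelace formula, 2A = |(24·17 − 9·17) + (9·6 − (-1)·17) + ((-1)·(-11) − (-16)·6) + ((-16)·6 − 5·(-11)) + (5·17 − 24·6)| = 333, so the area is 166.5.
The number of boundary lattice points is Σ gcd(|Δx|,|Δy|) = gcd(15,0) + gcd(10,11) + gcd(15,17) + gcd(21,17) + gcd(19,11) = 15+1+1+1+1 = 19.
Pick's theorem gives I = A − B/2 + 1 = 166.5 − 19/2 + 1 = 158, so the closed region contains I + B = 158 + 19 = 177 lattice points.

177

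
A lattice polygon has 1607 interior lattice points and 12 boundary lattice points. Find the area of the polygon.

1612

By Pick's theorem, A = I + B/2 − 1 = 1607 + 12/2 − 1 = 1612.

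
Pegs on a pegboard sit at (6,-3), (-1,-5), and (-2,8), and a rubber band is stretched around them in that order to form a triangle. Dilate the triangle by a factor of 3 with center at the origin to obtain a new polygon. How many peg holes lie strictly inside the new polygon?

415

The shoelace formula gives twice the area as |(6·(-5) − (-1)·(-3)) + ((-1)·8 − (-2)·(-5)) + ((-2)·(-3) − 6·8)| = 93, so the area is 46.5.
The number of boundary lattice points is Σ gcd(|Δx|,|Δy|) = gcd(7,2) + gcd(1,13) + gcd(8,11) = 1+1+1 = 3.
Scaling by 3 multiplies the area by 3² = 9 (so the new area is 837/2) and multiplies the boundary lattice-point count by 3, giving 9.
By Pick's theorem, the interior count of the dilated polygon is 837/2 − 9/2 + 1 = 415.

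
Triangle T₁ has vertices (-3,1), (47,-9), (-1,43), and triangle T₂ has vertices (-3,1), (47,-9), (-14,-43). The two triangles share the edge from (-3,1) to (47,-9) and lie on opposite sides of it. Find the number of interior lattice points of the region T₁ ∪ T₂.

The union is the simple quadrilateral with vertices (-3,1), (-1,43), (47,-9), (-14,-43) in order.
The shoelace formula gives twice the area as |((-3)·43 − (-1)·1) + ((-1)·(-9) − 47·43) + (47·(-43) − (-14)·(-9)) + ((-14)·1 − (-3)·(-43))| = 4430, so the area is 2215.
The number of boundary lattice points is Σ gcd(|Δx|,|Δy|) = gcd(2,42) + gcd(48,52) + gcd(61,34) + gcd(11,44) = 2+4+1+11 = 18.
By Pick's theorem I = A − B/2 + 1 = 2215 − 18/2 + 1 = 2207.

2207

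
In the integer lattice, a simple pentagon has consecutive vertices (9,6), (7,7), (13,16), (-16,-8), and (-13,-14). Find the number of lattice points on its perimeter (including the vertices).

10

The number of boundary lattice points is Σ gcd(|Δx|,|Δy|) = gcd(2,1) + gcd(6,9) + gcd(29,24) + gcd(3,6) + gcd(22,20) = 1+3+1+3+2 = 10.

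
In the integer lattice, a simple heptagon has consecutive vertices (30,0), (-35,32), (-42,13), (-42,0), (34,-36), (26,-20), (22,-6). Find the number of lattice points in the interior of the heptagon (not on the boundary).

The shoelace formula gives twice the area as |(30·32 − (-35)·0) + ((-35)·13 − (-42)·32) + ((-42)·0 − (-42)·13) + ((-42)·(-36) − 34·0) + (34·(-20) − 26·(-36)) + (26·(-6) − 22·(-20)) + (22·0 − 30·(-6))| = 4627, so the area is 4627/2.
Along each edge there are gcd(|Δx|,|Δy|)+1 lattice points, so counting each shared vertex once the boundary has gcd(65,32) + gcd(7,19) + gcd(0,13) + gcd(76,36) + gcd(8,16) + gcd(4,14) + gcd(8,6) = 1+1+13+4+8+2+2 = 31.
By Pick's theorem A = I + B/2 − 1, so I = 4627/2 − 31/2 + 1 = 2299.

2299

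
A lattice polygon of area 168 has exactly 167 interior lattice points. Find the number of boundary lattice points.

4

Pick's theorem gives A = I + B/2 − 1, so B = 2(A − I + 1) = 2(168 − 167 + 1) = 4.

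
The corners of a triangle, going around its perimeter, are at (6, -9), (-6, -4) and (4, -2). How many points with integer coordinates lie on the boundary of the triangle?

The number of boundary lattice points is Σ gcd(|Δx|,|Δy|) = gcd(12,5) + gcd(10,2) + gcd(2,7) = 1+2+1 = 4.

4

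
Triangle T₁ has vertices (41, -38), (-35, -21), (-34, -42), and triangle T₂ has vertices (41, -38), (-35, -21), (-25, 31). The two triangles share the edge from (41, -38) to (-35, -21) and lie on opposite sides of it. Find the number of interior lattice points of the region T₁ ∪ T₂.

The union is the simple quadrilateral with vertices (41, -38), (-34, -42), (-35, -21), (-25, 31) in order.
The shoelace formula gives twice the area as |[41·(-42) − (-34)·(-38)] + [(-34)·(-21) − (-35)·(-42)] + [(-35)·31 − (-25)·(-21)] + [(-25)·(-38) − 41·31]| = 5701, so the area is 5701/2.
Along each edge there are gcd(|Δx|,|Δy|)+1 lattice points, so counting each shared vertex once the boundary has gcd(75,4) + gcd(1,21) + gcd(10,52) + gcd(66,69) = 1+1+2+3 = 7.
By Pick's theorem I = A − B/2 + 1 = 5701/2 − 7/2 + 1 = 2848.

2848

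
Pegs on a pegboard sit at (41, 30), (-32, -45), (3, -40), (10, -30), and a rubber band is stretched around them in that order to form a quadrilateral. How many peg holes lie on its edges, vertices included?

The number of boundary lattice points is Σ gcd(|Δx|,|Δy|) = gcd(73,75) + gcd(35,5) + gcd(7,10) + gcd(31,60) = 1+5+1+1 = 8.

8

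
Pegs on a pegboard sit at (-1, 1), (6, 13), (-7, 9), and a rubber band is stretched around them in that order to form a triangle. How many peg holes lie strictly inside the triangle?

Using the shoelace formula, 2A = |((-1)·13 − 6·1) + (6·9 − (-7)·13) + ((-7)·1 − (-1)·9)| = 128, so the area is 64.
Along each edge there are gcd(|Δx|,|Δy|)+1 lattice points, so counting each shared vertex once the boundary has gcd(7,12) + gcd(13,4) + gcd(6,8) = 1+1+2 = 4.
Pick's theorem gives I = A − B/2 + 1 = 64 − 4/2 + 1 = 63.

63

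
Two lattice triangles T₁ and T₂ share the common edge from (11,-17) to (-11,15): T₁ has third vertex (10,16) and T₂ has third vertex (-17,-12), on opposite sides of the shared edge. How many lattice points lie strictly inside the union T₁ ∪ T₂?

The union is the simple quadrilateral with vertices (11,-17), (10,16), (-11,15), (-17,-12) in order.
Using the shoelace formula, 2A = |[11·16 − 10·(-17)] + [10·15 − (-11)·16] + [(-11)·(-12) − (-17)·15] + [(-17)·(-17) − 11·(-12)]| = 1480, so the area is 740.
Summing gcd(|Δx|,|Δy|) over the edges gives the boundary count: gcd(1,33) + gcd(21,1) + gcd(6,27) + gcd(28,5) = 1+1+3+1 = 6.
By Pick's theorem I = A − B/2 + 1 = 740 − 6/2 + 1 = 738.

738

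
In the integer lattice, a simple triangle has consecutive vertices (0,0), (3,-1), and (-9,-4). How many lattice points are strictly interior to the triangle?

By the shoelace formula, twice the signed area is |(0·(-1) − 3·0) + (3·(-4) − (-9)·(-1)) + ((-9)·0 − 0·(-4))| = 21, so the area is 21/2.
The number of boundary lattice points is Σ gcd(|Δx|,|Δy|) = gcd(3,1) + gcd(12,3) + gcd(9,4) = 1+3+1 = 5.
By Pick's theorem A = I + B/2 − 1, so I = 21/2 − 5/2 + 1 = 9.

9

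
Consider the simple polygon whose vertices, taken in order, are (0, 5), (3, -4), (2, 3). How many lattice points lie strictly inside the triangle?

Using the shoelace formula, 2A = |(0·(-4) − 3·5) + (3·3 − 2·(-4)) + (2·5 − 0·3)| = 12, so the area is 6.
The number of boundary lattice points is Σ gcd(|Δx|,|Δy|) = gcd(3,9) + gcd(1,7) + gcd(2,2) = 3+1+2 = 6.
Pick's theorem gives I = A − B/2 + 1 = 6 − 6/2 + 1 = 4.

4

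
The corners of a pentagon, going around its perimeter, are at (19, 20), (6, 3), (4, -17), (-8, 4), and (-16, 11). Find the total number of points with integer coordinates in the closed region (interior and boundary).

By the shoelace formula, twice the signed area is |[19·3 − 6·20] + [6·(-17) − 4·3] + [4·4 − (-8)·(-17)] + [(-8)·11 − (-16)·4] + [(-16)·20 − 19·11]| = 850, so the area is 425.
The number of boundary lattice points is Σ gcd(|Δx|,|Δy|) = gcd(13,17) + gcd(2,20) + gcd(12,21) + gcd(8,7) + gcd(35,9) = 1+2+3+1+1 = 8.
Pick's theorem gives I = A − B/2 + 1 = 425 − 8/2 + 1 = 422, so the closed region contains I + B = 422 + 8 = 430 lattice points.

430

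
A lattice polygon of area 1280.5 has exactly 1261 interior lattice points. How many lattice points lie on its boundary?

41

Pick's theorem gives A = I + B/2 − 1, so B = 2(A − I + 1) = 2(1280.5 − 1261 + 1) = 41.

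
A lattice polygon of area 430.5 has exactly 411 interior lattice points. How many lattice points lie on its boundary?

41

Pick's theorem gives A = I + B/2 − 1, so B = 2(A − I + 1) = 2(430.5 − 411 + 1) = 41.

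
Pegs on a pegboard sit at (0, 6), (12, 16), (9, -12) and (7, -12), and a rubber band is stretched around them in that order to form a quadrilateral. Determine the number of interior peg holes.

169

The shoelace formula gives twice the area as |(0·16 − 12·6) + (12·(-12) − 9·16) + (9·(-12) − 7·(-12)) + (7·6 − 0·(-12))| = 342, so the area is 171.
The number of boundary lattice points is Σ gcd(|Δx|,|Δy|) = gcd(12,10) + gcd(3,28) + gcd(2,0) + gcd(7,18) = 2+1+2+1 = 6.
By Pick's theorem A = I + B/2 − 1, so I = 171 − 6/2 + 1 = 169.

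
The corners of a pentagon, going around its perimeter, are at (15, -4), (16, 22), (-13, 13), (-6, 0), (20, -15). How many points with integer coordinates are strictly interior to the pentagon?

599

Using the shoelace formula, 2A = |[15·22 − 16·(-4)] + [16·13 − (-13)·22] + [(-13)·0 − (-6)·13] + [(-6)·(-15) − 20·0] + [20·(-4) − 15·(-15)]| = 1201, so the area is 1201/2.
Summing gcd(|Δx|,|Δy|) over the edges gives the boundary count: gcd(1,26) + gcd(29,9) + gcd(7,13) + gcd(26,15) + gcd(5,11) = 1+1+1+1+1 = 5.
By Pick's theorem A = I + B/2 − 1, so I = 1201/2 − 5/2 + 1 = 599.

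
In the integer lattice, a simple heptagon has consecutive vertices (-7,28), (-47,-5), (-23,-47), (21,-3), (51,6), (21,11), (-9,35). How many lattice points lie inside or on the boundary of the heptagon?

3055

Using the shoelace formula, 2A = |((-7)·(-5) − (-47)·28) + ((-47)·(-47) − (-23)·(-5)) + ((-23)·(-3) − 21·(-47)) + (21·6 − 51·(-3)) + (51·11 − 21·6) + (21·35 − (-9)·11) + ((-9)·28 − (-7)·35)| = 6042, so the area is 3021.
The number of boundary lattice points is Σ gcd(|Δx|,|Δy|) = gcd(40,33) + gcd(24,42) + gcd(44,44) + gcd(30,9) + gcd(30,5) + gcd(30,24) + gcd(2,7) = 1+6+44+3+5+6+1 = 66.
Pick's theorem gives I = A − B/2 + 1 = 3021 − 66/2 + 1 = 2989, so the closed region contains I + B = 2989 + 66 = 3055 lattice points.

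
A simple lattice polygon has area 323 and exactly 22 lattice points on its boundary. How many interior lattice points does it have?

From Pick's theorem, I = A − B/2 + 1 = 323 − 22/2 + 1 = 313.

313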